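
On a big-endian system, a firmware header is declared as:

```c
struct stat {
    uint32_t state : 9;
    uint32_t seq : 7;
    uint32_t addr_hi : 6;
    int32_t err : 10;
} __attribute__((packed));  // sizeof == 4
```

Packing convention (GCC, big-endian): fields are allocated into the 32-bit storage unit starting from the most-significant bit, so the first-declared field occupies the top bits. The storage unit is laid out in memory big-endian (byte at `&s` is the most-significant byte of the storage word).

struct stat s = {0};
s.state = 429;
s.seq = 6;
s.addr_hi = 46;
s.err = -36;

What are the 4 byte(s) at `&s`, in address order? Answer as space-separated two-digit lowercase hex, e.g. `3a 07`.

[23+:9] state=429 & 0x1ff = 0x1ad; word=0xd6800000
[16+:7] seq=6 & 0x7f = 0x6; word=0xd6860000
[10+:6] addr_hi=46 & 0x3f = 0x2e; word=0xd686b800
[0+:10] err=-36 & 0x3ff = 0x3dc; word=0xd686bbdc
word = 0xd686bbdc → big-endian bytes:
  [0]=0xd6  [1]=0x86  [2]=0xbb  [3]=0xdc

d6 86 bb dc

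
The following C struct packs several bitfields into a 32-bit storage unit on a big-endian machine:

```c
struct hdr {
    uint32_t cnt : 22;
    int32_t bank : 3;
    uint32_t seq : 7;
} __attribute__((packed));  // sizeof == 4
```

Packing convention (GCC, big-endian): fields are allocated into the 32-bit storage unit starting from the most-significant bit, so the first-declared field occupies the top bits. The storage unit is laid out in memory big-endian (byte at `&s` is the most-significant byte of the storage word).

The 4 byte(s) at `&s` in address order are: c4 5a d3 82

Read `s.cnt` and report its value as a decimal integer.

[0]=0xc4 [1]=0x5a [2]=0xd3 [3]=0x82 (big-endian) → word 0xc45ad382
cnt:22 @ bit 10 → (0xc45ad382>>10)&0x3fffff = 0x3116b4  ←
bank:3 @ bit 7 → (0xc45ad382>>7)&0x7 = 0x7
seq:7 @ bit 0 → (0xc45ad382>>0)&0x7f = 0x2

3217076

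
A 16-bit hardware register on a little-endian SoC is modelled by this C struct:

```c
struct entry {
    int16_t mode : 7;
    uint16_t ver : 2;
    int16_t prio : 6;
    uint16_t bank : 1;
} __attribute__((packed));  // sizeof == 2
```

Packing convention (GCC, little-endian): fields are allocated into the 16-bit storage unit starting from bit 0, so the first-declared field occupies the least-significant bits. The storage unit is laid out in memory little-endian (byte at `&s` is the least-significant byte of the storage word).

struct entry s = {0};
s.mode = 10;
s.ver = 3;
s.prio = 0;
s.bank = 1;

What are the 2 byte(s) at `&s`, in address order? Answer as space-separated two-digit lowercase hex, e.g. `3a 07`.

mode (7b) val=10 bits=0xa at bit 0: 0x000a
ver (2b) val=3 bits=0x3 at bit 7: 0x018a
prio (6b) val=0 bits=0x0 at bit 9: 0x018a
bank (1b) val=1 bits=0x1 at bit 15: 0x818a
word = 0x818a → little-endian bytes:
  [0]=0x8a  [1]=0x81

8a 81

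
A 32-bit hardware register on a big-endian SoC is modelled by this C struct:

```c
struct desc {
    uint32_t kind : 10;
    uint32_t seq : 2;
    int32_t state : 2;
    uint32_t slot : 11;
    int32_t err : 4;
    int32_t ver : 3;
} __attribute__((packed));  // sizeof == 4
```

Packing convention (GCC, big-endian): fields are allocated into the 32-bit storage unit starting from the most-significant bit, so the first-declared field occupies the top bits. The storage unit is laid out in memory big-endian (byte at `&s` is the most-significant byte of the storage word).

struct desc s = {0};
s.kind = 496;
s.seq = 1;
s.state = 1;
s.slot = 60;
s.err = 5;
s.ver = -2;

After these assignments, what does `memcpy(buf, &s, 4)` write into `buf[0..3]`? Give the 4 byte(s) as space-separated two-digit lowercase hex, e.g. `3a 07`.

7c 14 1e 2e

[22+:10] kind=496 & 0x3ff = 0x1f0; word=0x7c000000
[20+:2] seq=1 & 0x3 = 0x1; word=0x7c100000
[18+:2] state=1 & 0x3 = 0x1; word=0x7c140000
[7+:11] slot=60 & 0x7ff = 0x3c; word=0x7c141e00
[3+:4] err=5 & 0xf = 0x5; word=0x7c141e28
[0+:3] ver=-2 & 0x7 = 0x6; word=0x7c141e2e
word = 0x7c141e2e → big-endian bytes:
  [0]=0x7c  [1]=0x14  [2]=0x1e  [3]=0x2e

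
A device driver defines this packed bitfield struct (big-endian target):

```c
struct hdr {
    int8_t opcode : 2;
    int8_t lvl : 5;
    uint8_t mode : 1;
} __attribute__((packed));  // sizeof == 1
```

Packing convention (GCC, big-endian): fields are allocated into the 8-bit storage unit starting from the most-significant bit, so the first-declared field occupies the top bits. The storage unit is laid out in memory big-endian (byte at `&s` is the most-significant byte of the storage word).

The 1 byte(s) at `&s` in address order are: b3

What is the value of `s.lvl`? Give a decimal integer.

-7

[0]=0xb3 (big-endian) → word 0xb3
opcode:2 @ bit 6 → (0xb3>>6)&0x3 = 0x2
lvl:5 @ bit 1 → (0xb3>>1)&0x1f = 0x19  ←
mode:1 @ bit 0 → (0xb3>>0)&0x1 = 0x1
lvl signed 5b, MSB=1: 25 - 32 = -7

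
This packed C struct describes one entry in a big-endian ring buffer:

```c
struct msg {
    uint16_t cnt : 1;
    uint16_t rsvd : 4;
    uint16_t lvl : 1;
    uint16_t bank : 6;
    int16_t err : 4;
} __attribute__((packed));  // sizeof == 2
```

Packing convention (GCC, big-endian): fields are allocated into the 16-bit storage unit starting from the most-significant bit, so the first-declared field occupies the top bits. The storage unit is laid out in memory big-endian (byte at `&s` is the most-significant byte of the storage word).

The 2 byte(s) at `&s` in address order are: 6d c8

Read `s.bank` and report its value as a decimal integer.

28

[0]=0x6d [1]=0xc8 (big-endian) → word 0x6dc8
cnt [15+:1] = (word>>15) & 0x1 = 0
rsvd [11+:4] = (word>>11) & 0xf = 13
lvl [10+:1] = (word>>10) & 0x1 = 1
bank [4+:6] = (word>>4) & 0x3f = 28  ←
err [0+:4] = (word>>0) & 0xf = 8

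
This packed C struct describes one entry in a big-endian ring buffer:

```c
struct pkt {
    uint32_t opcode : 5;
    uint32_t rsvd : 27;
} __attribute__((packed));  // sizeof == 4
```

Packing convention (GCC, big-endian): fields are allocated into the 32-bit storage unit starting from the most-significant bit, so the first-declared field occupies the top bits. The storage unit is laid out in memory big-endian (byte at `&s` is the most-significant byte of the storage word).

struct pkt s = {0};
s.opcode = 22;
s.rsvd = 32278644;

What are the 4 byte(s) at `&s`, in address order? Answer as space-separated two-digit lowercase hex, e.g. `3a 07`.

b1 ec 88 74

opcode:5 = 22 → 0x16 << 27 → word 0xb0000000
rsvd:27 = 32278644 → 0x1ec8874 << 0 → word 0xb1ec8874
word = 0xb1ec8874 → big-endian bytes:
  [0]=0xb1  [1]=0xec  [2]=0x88  [3]=0x74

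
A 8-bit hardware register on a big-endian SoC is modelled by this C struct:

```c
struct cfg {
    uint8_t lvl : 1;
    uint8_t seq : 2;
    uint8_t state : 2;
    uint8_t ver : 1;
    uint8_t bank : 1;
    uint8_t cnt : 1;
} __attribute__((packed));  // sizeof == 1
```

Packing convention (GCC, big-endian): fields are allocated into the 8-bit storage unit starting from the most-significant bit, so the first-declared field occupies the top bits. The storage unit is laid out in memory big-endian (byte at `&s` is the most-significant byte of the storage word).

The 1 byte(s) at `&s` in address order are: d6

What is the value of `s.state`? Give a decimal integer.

2

[0]=0xd6 (big-endian) → word 0xd6
lvl [7+:1] = (word>>7) & 0x1 = 1
seq [5+:2] = (word>>5) & 0x3 = 2
state [3+:2] = (word>>3) & 0x3 = 2  ←
ver [2+:1] = (word>>2) & 0x1 = 1
bank [1+:1] = (word>>1) & 0x1 = 1
cnt [0+:1] = (word>>0) & 0x1 = 0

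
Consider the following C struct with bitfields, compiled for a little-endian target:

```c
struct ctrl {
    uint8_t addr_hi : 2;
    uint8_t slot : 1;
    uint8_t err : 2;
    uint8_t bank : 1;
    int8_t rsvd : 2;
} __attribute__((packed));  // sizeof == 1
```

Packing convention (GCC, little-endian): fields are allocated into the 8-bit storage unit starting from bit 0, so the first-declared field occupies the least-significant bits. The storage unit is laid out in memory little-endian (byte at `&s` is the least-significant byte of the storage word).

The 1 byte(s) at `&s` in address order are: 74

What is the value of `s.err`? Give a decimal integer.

[0]=0x74 (little-endian) → word 0x74
addr_hi:2 @ bit 0 → (0x74>>0)&0x3 = 0x0
slot:1 @ bit 2 → (0x74>>2)&0x1 = 0x1
err:2 @ bit 3 → (0x74>>3)&0x3 = 0x2  ←
bank:1 @ bit 5 → (0x74>>5)&0x1 = 0x1
rsvd:2 @ bit 6 → (0x74>>6)&0x3 = 0x1

2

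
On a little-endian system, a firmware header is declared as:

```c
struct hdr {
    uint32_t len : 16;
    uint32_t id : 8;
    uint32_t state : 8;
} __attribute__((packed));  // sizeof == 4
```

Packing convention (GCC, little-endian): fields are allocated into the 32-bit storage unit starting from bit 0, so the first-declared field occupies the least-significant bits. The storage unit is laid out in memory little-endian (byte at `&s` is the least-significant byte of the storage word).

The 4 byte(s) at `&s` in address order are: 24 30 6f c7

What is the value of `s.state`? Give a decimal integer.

199

[0]=0x24 [1]=0x30 [2]=0x6f [3]=0xc7 (little-endian) → word 0xc76f3024
len:16 @ bit 0 → (0xc76f3024>>0)&0xffff = 0x3024
id:8 @ bit 16 → (0xc76f3024>>16)&0xff = 0x6f
state:8 @ bit 24 → (0xc76f3024>>24)&0xff = 0xc7  ←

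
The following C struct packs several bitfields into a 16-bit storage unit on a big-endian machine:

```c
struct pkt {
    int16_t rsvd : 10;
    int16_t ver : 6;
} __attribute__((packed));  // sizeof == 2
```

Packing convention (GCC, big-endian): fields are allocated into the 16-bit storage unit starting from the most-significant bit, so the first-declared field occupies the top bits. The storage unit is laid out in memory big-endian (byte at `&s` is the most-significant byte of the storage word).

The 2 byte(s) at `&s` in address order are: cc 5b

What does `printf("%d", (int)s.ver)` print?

27

[0]=0xcc [1]=0x5b (big-endian) → word 0xcc5b
rsvd:10 @ bit 6 → (0xcc5b>>6)&0x3ff = 0x331
ver:6 @ bit 0 → (0xcc5b>>0)&0x3f = 0x1b  ←
ver signed 6b, MSB=0: value = 27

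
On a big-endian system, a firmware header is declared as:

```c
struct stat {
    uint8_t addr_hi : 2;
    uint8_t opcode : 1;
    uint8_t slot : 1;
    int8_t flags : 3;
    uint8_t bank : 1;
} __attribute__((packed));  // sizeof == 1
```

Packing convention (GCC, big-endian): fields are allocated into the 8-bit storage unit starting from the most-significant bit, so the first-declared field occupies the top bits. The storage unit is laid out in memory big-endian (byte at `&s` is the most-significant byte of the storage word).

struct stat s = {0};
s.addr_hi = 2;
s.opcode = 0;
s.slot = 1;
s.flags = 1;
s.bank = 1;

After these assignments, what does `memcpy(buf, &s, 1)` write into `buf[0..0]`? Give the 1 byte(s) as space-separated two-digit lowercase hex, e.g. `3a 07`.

93

[6+:2] addr_hi=2 & 0x3 = 0x2; word=0x80
[5+:1] opcode=0 & 0x1 = 0x0; word=0x80
[4+:1] slot=1 & 0x1 = 0x1; word=0x90
[1+:3] flags=1 & 0x7 = 0x1; word=0x92
[0+:1] bank=1 & 0x1 = 0x1; word=0x93
word = 0x93 → big-endian bytes:
  [0]=0x93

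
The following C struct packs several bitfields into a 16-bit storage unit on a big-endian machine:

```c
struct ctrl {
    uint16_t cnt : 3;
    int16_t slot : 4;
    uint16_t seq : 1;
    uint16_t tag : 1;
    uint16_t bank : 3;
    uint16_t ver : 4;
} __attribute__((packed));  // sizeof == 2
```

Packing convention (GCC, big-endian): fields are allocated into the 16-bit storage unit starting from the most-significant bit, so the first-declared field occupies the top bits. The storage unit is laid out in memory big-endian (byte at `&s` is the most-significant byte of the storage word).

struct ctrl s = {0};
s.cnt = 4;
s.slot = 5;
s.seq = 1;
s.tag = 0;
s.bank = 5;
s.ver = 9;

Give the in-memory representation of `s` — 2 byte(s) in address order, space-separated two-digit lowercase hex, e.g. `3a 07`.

8b 59

cnt (3b) val=4 bits=0x4 at bit 13: 0x8000
slot (4b) val=5 bits=0x5 at bit 9: 0x8a00
seq (1b) val=1 bits=0x1 at bit 8: 0x8b00
tag (1b) val=0 bits=0x0 at bit 7: 0x8b00
bank (3b) val=5 bits=0x5 at bit 4: 0x8b50
ver (4b) val=9 bits=0x9 at bit 0: 0x8b59
word = 0x8b59 → big-endian bytes:
  [0]=0x8b  [1]=0x59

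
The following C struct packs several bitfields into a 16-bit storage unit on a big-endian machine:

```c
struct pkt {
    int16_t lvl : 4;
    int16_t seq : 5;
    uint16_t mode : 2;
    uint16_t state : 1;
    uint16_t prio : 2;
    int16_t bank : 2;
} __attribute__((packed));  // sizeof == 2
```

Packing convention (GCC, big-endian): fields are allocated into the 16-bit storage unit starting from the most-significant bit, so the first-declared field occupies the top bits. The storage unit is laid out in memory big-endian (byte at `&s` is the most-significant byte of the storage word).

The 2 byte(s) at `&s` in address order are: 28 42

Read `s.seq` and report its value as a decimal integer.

[0]=0x28 [1]=0x42 (big-endian) → word 0x2842
lvl:4 @ bit 12 → (0x2842>>12)&0xf = 0x2
seq:5 @ bit 7 → (0x2842>>7)&0x1f = 0x10  ←
mode:2 @ bit 5 → (0x2842>>5)&0x3 = 0x2
state:1 @ bit 4 → (0x2842>>4)&0x1 = 0x0
prio:2 @ bit 2 → (0x2842>>2)&0x3 = 0x0
bank:2 @ bit 0 → (0x2842>>0)&0x3 = 0x2
seq signed 5b, MSB=1: 16 - 32 = -16

-16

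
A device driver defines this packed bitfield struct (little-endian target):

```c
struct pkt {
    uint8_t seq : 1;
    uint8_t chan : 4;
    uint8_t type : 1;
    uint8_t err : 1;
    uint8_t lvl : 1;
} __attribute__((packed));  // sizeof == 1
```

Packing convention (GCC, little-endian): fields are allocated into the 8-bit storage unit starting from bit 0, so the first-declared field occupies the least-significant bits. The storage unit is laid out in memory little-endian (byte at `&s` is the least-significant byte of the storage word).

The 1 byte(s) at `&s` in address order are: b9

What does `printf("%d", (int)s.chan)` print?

[0]=0xb9 (little-endian) → word 0xb9
seq [0+:1] = (word>>0) & 0x1 = 1
chan [1+:4] = (word>>1) & 0xf = 12  ←
type [5+:1] = (word>>5) & 0x1 = 1
err [6+:1] = (word>>6) & 0x1 = 0
lvl [7+:1] = (word>>7) & 0x1 = 1

12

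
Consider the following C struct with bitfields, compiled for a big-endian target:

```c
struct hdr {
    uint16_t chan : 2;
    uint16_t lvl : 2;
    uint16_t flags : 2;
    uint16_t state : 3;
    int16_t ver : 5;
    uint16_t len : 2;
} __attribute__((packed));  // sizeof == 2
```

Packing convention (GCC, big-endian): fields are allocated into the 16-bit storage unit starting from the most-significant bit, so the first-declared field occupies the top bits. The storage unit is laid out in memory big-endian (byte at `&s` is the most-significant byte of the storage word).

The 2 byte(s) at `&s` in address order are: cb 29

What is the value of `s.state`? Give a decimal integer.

[0]=0xcb [1]=0x29 (big-endian) → word 0xcb29
chan:2 @ bit 14 → (0xcb29>>14)&0x3 = 0x3
lvl:2 @ bit 12 → (0xcb29>>12)&0x3 = 0x0
flags:2 @ bit 10 → (0xcb29>>10)&0x3 = 0x2
state:3 @ bit 7 → (0xcb29>>7)&0x7 = 0x6  ←
ver:5 @ bit 2 → (0xcb29>>2)&0x1f = 0xa
len:2 @ bit 0 → (0xcb29>>0)&0x3 = 0x1

6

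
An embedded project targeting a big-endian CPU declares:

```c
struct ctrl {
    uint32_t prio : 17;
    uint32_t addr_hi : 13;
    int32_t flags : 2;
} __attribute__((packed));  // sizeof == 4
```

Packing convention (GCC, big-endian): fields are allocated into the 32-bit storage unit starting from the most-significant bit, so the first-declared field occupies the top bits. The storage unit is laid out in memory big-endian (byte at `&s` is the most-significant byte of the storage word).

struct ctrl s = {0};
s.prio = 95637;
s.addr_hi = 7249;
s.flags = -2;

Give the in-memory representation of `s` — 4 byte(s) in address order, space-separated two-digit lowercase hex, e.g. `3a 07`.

ba ca f1 46

prio:17 = 95637 → 0x17595 << 15 → word 0xbaca8000
addr_hi:13 = 7249 → 0x1c51 << 2 → word 0xbacaf144
flags:2 = -2 → 0x2 << 0 → word 0xbacaf146
word = 0xbacaf146 → big-endian bytes:
  [0]=0xba  [1]=0xca  [2]=0xf1  [3]=0x46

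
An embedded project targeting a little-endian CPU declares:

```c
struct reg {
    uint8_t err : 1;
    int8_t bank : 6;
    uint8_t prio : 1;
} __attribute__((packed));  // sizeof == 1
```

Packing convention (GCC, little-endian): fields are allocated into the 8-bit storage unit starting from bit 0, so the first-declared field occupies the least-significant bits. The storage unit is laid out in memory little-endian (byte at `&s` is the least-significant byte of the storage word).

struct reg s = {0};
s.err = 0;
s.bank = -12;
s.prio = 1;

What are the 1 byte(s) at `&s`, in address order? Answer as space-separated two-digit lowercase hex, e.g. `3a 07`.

e8

err (1b) val=0 bits=0x0 at bit 0: 0x00
bank (6b) val=-12 bits=0x34 at bit 1: 0x68
prio (1b) val=1 bits=0x1 at bit 7: 0xe8
word = 0xe8 → little-endian bytes:
  [0]=0xe8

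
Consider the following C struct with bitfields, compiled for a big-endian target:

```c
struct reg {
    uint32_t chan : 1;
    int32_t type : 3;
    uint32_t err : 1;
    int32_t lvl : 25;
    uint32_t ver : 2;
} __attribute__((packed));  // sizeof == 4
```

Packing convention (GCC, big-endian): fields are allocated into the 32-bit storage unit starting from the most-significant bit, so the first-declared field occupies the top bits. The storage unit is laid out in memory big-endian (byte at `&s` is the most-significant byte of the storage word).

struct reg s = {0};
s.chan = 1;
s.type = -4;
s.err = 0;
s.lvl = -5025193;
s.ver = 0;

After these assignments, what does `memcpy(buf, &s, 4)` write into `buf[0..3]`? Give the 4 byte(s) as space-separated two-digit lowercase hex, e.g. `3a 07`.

chan:1 = 1 → 0x1 << 31 → word 0x80000000
type:3 = -4 → 0x4 << 28 → word 0xc0000000
err:1 = 0 → 0x0 << 27 → word 0xc0000000
lvl:25 = -5025193 → 0x1b35257 << 2 → word 0xc6cd495c
ver:2 = 0 → 0x0 << 0 → word 0xc6cd495c
word = 0xc6cd495c → big-endian bytes:
  [0]=0xc6  [1]=0xcd  [2]=0x49  [3]=0x5c

c6 cd 49 5c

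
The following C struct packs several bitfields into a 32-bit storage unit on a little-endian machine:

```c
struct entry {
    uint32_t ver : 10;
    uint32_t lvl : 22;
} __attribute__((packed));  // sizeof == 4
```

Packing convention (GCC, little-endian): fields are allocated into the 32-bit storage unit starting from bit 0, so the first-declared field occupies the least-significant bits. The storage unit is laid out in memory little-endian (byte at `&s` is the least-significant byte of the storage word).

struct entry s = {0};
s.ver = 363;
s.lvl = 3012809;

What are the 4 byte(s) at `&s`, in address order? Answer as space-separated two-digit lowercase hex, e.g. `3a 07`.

ver:10 = 363 → 0x16b << 0 → word 0x0000016b
lvl:22 = 3012809 → 0x2df8c9 << 10 → word 0xb7e3256b
word = 0xb7e3256b → little-endian bytes:
  [0]=0x6b  [1]=0x25  [2]=0xe3  [3]=0xb7

6b 25 e3 b7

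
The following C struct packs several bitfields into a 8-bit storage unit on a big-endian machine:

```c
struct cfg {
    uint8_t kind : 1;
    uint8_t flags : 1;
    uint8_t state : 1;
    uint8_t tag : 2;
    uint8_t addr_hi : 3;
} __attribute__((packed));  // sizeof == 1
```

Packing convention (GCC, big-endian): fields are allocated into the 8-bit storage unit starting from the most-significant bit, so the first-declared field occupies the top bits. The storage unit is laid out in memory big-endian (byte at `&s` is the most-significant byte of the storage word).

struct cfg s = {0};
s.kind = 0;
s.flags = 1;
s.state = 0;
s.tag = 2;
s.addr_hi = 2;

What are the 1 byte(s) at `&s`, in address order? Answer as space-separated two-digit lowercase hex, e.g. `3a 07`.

[7+:1] kind=0 & 0x1 = 0x0; word=0x00
[6+:1] flags=1 & 0x1 = 0x1; word=0x40
[5+:1] state=0 & 0x1 = 0x0; word=0x40
[3+:2] tag=2 & 0x3 = 0x2; word=0x50
[0+:3] addr_hi=2 & 0x7 = 0x2; word=0x52
word = 0x52 → big-endian bytes:
  [0]=0x52

52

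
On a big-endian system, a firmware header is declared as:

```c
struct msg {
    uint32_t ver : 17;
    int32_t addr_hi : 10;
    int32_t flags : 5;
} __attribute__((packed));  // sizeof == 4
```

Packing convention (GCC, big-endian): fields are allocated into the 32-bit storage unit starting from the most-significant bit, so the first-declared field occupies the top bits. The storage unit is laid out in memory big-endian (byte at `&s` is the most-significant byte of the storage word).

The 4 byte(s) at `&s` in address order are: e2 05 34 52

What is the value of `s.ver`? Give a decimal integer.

115722

[0]=0xe2 [1]=0x05 [2]=0x34 [3]=0x52 (big-endian) → word 0xe2053452
ver [15+:17] = (word>>15) & 0x1ffff = 115722  ←
addr_hi [5+:10] = (word>>5) & 0x3ff = 418
flags [0+:5] = (word>>0) & 0x1f = 18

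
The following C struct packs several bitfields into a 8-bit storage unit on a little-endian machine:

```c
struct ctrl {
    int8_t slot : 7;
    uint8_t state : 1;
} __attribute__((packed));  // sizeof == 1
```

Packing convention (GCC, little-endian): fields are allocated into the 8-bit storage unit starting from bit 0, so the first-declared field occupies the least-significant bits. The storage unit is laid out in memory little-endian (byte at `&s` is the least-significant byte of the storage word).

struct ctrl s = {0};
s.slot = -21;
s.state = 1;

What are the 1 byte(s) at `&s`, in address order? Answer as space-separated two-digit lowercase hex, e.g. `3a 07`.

slot:7 = -21 → 0x6b << 0 → word 0x6b
state:1 = 1 → 0x1 << 7 → word 0xeb
word = 0xeb → little-endian bytes:
  [0]=0xeb

eb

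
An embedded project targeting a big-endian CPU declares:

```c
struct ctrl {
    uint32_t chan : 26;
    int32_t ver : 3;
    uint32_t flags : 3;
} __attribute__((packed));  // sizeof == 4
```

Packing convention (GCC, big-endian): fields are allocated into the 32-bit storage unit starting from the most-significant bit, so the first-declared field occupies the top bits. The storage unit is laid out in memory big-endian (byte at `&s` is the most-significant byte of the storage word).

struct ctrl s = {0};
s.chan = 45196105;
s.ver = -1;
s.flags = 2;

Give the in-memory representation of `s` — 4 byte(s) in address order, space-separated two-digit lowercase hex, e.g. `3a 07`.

ac 68 d2 7a

chan (26b) val=45196105 bits=0x2b1a349 at bit 6: 0xac68d240
ver (3b) val=-1 bits=0x7 at bit 3: 0xac68d278
flags (3b) val=2 bits=0x2 at bit 0: 0xac68d27a
word = 0xac68d27a → big-endian bytes:
  [0]=0xac  [1]=0x68  [2]=0xd2  [3]=0x7a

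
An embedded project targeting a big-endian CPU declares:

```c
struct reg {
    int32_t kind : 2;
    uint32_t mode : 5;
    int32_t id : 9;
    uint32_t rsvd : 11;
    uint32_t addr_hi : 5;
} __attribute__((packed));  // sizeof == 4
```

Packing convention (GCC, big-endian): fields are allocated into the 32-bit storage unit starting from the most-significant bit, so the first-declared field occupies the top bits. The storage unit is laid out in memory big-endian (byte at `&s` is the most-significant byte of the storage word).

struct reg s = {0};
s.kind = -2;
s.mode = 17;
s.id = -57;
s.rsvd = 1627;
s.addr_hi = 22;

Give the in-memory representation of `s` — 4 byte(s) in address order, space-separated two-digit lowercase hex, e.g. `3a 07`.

kind:2 = -2 → 0x2 << 30 → word 0x80000000
mode:5 = 17 → 0x11 << 25 → word 0xa2000000
id:9 = -57 → 0x1c7 << 16 → word 0xa3c70000
rsvd:11 = 1627 → 0x65b << 5 → word 0xa3c7cb60
addr_hi:5 = 22 → 0x16 << 0 → word 0xa3c7cb76
word = 0xa3c7cb76 → big-endian bytes:
  [0]=0xa3  [1]=0xc7  [2]=0xcb  [3]=0x76

a3 c7 cb 76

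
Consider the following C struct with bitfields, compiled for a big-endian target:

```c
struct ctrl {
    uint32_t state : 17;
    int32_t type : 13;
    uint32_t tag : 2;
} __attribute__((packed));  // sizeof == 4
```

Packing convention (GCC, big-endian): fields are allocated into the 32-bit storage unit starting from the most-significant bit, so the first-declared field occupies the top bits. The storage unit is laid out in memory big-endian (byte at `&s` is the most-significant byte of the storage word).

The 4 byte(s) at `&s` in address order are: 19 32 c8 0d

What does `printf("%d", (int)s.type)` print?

-3581

[0]=0x19 [1]=0x32 [2]=0xc8 [3]=0x0d (big-endian) → word 0x1932c80d
state:17 @ bit 15 → (0x1932c80d>>15)&0x1ffff = 0x3265
type:13 @ bit 2 → (0x1932c80d>>2)&0x1fff = 0x1203  ←
tag:2 @ bit 0 → (0x1932c80d>>0)&0x3 = 0x1
type signed 13b, MSB=1: 4611 - 8192 = -3581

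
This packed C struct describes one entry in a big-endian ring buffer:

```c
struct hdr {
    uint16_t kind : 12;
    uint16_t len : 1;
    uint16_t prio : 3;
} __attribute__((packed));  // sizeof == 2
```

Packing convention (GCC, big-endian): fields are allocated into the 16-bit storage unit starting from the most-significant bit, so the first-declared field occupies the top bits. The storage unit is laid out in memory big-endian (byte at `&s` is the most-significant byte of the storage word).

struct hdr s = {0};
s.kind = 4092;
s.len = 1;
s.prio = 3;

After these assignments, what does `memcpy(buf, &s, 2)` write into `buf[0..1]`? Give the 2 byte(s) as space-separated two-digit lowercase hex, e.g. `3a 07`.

ff cb

[4+:12] kind=4092 & 0xfff = 0xffc; word=0xffc0
[3+:1] len=1 & 0x1 = 0x1; word=0xffc8
[0+:3] prio=3 & 0x7 = 0x3; word=0xffcb
word = 0xffcb → big-endian bytes:
  [0]=0xff  [1]=0xcb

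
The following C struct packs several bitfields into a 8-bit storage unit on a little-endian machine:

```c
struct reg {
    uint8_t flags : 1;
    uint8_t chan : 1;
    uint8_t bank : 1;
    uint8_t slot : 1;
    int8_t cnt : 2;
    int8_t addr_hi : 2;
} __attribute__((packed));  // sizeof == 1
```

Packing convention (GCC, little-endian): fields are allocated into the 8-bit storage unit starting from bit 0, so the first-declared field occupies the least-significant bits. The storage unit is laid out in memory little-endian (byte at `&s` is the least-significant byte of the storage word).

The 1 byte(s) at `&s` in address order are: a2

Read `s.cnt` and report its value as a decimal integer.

-2

[0]=0xa2 (little-endian) → word 0xa2
flags:1 @ bit 0 → (0xa2>>0)&0x1 = 0x0
chan:1 @ bit 1 → (0xa2>>1)&0x1 = 0x1
bank:1 @ bit 2 → (0xa2>>2)&0x1 = 0x0
slot:1 @ bit 3 → (0xa2>>3)&0x1 = 0x0
cnt:2 @ bit 4 → (0xa2>>4)&0x3 = 0x2  ←
addr_hi:2 @ bit 6 → (0xa2>>6)&0x3 = 0x2
cnt signed 2b, MSB=1: 2 - 4 = -2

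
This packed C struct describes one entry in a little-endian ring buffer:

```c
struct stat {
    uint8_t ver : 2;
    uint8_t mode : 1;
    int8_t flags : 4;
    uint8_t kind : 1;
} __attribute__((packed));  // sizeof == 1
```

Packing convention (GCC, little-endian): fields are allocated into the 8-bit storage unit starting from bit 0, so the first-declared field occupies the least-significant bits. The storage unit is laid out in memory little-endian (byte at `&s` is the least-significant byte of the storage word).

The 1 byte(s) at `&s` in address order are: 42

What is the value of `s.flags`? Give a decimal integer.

[0]=0x42 (little-endian) → word 0x42
ver [0+:2] = (word>>0) & 0x3 = 2
mode [2+:1] = (word>>2) & 0x1 = 0
flags [3+:4] = (word>>3) & 0xf = 8  ←
kind [7+:1] = (word>>7) & 0x1 = 0
flags signed 4b, MSB=1: 8 - 16 = -8

-8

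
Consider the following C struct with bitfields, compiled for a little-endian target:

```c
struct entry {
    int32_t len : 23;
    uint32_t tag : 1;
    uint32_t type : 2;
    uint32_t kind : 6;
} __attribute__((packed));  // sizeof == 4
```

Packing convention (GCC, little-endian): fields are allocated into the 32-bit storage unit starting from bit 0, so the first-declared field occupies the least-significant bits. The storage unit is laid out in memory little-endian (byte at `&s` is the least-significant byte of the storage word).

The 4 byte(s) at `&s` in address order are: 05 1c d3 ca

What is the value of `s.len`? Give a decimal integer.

-2941947

[0]=0x05 [1]=0x1c [2]=0xd3 [3]=0xca (little-endian) → word 0xcad31c05
len:23 @ bit 0 → (0xcad31c05>>0)&0x7fffff = 0x531c05  ←
tag:1 @ bit 23 → (0xcad31c05>>23)&0x1 = 0x1
type:2 @ bit 24 → (0xcad31c05>>24)&0x3 = 0x2
kind:6 @ bit 26 → (0xcad31c05>>26)&0x3f = 0x32
len signed 23b, MSB=1: 5446661 - 8388608 = -2941947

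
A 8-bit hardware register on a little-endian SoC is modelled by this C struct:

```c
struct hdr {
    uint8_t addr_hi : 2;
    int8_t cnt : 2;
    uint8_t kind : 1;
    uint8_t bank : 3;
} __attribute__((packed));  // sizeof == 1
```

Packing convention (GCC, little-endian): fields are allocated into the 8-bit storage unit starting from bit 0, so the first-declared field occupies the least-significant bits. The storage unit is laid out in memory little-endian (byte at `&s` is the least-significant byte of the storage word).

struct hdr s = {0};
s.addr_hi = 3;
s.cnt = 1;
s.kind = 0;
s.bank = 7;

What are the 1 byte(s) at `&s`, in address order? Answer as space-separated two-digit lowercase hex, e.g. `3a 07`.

e7

addr_hi:2 = 3 → 0x3 << 0 → word 0x03
cnt:2 = 1 → 0x1 << 2 → word 0x07
kind:1 = 0 → 0x0 << 4 → word 0x07
bank:3 = 7 → 0x7 << 5 → word 0xe7
word = 0xe7 → little-endian bytes:
  [0]=0xe7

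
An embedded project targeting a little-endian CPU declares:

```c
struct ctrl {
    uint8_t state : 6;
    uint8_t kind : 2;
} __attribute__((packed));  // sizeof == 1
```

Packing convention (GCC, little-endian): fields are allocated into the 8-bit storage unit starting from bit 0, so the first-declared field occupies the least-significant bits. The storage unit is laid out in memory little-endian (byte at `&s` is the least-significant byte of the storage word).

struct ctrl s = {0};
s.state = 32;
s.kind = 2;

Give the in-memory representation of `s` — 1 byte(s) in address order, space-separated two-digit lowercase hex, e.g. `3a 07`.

a0

state (6b) val=32 bits=0x20 at bit 0: 0x20
kind (2b) val=2 bits=0x2 at bit 6: 0xa0
word = 0xa0 → little-endian bytes:
  [0]=0xa0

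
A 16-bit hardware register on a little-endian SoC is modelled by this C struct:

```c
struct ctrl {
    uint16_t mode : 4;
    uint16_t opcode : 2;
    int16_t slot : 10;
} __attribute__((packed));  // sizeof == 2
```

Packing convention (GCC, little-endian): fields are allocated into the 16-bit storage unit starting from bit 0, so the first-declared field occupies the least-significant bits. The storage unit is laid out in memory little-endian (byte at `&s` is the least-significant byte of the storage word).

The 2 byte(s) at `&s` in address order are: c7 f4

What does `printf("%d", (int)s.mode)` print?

7

[0]=0xc7 [1]=0xf4 (little-endian) → word 0xf4c7
mode:4 @ bit 0 → (0xf4c7>>0)&0xf = 0x7  ←
opcode:2 @ bit 4 → (0xf4c7>>4)&0x3 = 0x0
slot:10 @ bit 6 → (0xf4c7>>6)&0x3ff = 0x3d3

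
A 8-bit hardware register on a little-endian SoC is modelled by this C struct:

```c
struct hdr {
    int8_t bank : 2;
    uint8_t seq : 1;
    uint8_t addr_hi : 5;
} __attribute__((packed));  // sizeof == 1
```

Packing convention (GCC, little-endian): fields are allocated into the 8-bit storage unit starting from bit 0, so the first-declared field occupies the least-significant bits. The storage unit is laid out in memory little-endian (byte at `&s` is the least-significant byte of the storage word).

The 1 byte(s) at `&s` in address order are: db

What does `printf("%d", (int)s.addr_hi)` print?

[0]=0xdb (little-endian) → word 0xdb
bank [0+:2] = (word>>0) & 0x3 = 3
seq [2+:1] = (word>>2) & 0x1 = 0
addr_hi [3+:5] = (word>>3) & 0x1f = 27  ←

27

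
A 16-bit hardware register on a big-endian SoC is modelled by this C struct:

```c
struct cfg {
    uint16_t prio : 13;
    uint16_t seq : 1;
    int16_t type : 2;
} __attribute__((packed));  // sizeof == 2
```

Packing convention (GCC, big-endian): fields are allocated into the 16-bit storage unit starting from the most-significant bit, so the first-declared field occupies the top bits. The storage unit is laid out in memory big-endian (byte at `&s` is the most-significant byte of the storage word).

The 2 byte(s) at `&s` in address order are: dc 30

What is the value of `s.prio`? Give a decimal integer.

[0]=0xdc [1]=0x30 (big-endian) → word 0xdc30
prio:13 @ bit 3 → (0xdc30>>3)&0x1fff = 0x1b86  ←
seq:1 @ bit 2 → (0xdc30>>2)&0x1 = 0x0
type:2 @ bit 0 → (0xdc30>>0)&0x3 = 0x0

7046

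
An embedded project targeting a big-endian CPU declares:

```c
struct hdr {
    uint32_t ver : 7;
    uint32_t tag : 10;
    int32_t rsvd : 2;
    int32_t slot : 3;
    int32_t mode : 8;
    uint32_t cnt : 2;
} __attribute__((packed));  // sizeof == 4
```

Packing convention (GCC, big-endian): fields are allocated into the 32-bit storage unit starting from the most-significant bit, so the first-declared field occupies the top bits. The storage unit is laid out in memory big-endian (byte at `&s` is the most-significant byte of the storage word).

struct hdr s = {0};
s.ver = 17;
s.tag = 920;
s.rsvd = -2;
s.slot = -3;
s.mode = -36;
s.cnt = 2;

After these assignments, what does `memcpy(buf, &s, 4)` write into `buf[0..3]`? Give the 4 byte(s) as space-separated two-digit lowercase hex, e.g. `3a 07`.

23 cc 57 72

[25+:7] ver=17 & 0x7f = 0x11; word=0x22000000
[15+:10] tag=920 & 0x3ff = 0x398; word=0x23cc0000
[13+:2] rsvd=-2 & 0x3 = 0x2; word=0x23cc4000
[10+:3] slot=-3 & 0x7 = 0x5; word=0x23cc5400
[2+:8] mode=-36 & 0xff = 0xdc; word=0x23cc5770
[0+:2] cnt=2 & 0x3 = 0x2; word=0x23cc5772
word = 0x23cc5772 → big-endian bytes:
  [0]=0x23  [1]=0xcc  [2]=0x57  [3]=0x72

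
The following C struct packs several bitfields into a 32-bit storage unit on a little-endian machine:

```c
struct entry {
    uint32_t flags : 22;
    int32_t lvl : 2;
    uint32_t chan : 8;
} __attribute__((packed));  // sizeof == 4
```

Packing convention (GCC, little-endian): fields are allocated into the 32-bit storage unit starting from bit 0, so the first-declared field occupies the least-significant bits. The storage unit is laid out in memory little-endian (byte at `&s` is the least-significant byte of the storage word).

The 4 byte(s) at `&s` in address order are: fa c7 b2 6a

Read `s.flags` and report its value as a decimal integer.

3327994

[0]=0xfa [1]=0xc7 [2]=0xb2 [3]=0x6a (little-endian) → word 0x6ab2c7fa
flags [0+:22] = (word>>0) & 0x3fffff = 3327994  ←
lvl [22+:2] = (word>>22) & 0x3 = 2
chan [24+:8] = (word>>24) & 0xff = 106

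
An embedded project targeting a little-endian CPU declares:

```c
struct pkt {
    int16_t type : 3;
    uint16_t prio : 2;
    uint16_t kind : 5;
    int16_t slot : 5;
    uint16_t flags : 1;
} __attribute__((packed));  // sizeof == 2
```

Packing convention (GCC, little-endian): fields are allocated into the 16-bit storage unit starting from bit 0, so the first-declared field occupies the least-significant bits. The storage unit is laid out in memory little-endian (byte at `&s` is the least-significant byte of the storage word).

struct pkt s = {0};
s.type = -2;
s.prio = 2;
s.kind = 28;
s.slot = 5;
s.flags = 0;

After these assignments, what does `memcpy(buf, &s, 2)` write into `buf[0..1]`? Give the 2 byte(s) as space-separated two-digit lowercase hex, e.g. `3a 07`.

[0+:3] type=-2 & 0x7 = 0x6; word=0x0006
[3+:2] prio=2 & 0x3 = 0x2; word=0x0016
[5+:5] kind=28 & 0x1f = 0x1c; word=0x0396
[10+:5] slot=5 & 0x1f = 0x5; word=0x1796
[15+:1] flags=0 & 0x1 = 0x0; word=0x1796
word = 0x1796 → little-endian bytes:
  [0]=0x96  [1]=0x17

96 17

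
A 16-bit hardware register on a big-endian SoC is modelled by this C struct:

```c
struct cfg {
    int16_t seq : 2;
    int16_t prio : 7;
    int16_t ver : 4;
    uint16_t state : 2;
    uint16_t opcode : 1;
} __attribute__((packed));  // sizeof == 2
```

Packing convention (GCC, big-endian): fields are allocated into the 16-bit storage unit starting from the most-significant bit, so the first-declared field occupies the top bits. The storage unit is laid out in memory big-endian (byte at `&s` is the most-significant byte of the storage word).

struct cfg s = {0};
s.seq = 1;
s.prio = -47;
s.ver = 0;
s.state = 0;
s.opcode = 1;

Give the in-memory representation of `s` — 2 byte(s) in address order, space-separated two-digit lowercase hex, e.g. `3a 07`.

seq (2b) val=1 bits=0x1 at bit 14: 0x4000
prio (7b) val=-47 bits=0x51 at bit 7: 0x6880
ver (4b) val=0 bits=0x0 at bit 3: 0x6880
state (2b) val=0 bits=0x0 at bit 1: 0x6880
opcode (1b) val=1 bits=0x1 at bit 0: 0x6881
word = 0x6881 → big-endian bytes:
  [0]=0x68  [1]=0x81

68 81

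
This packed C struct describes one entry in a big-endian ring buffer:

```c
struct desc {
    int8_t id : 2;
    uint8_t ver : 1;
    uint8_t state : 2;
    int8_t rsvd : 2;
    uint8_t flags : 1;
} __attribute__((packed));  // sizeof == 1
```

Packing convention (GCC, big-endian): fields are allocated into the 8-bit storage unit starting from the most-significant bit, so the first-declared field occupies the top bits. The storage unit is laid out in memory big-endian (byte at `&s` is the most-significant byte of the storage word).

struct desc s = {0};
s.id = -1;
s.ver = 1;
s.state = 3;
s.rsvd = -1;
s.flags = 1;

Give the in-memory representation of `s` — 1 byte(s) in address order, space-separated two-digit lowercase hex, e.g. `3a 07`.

id:2 = -1 → 0x3 << 6 → word 0xc0
ver:1 = 1 → 0x1 << 5 → word 0xe0
state:2 = 3 → 0x3 << 3 → word 0xf8
rsvd:2 = -1 → 0x3 << 1 → word 0xfe
flags:1 = 1 → 0x1 << 0 → word 0xff
word = 0xff → big-endian bytes:
  [0]=0xff

ff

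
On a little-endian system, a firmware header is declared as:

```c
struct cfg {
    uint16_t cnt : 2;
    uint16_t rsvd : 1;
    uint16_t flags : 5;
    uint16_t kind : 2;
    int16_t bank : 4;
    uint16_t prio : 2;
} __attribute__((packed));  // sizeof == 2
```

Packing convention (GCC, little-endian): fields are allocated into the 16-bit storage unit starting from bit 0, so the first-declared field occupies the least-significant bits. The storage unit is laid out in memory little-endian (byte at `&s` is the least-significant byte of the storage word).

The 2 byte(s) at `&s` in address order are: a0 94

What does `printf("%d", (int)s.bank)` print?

[0]=0xa0 [1]=0x94 (little-endian) → word 0x94a0
cnt [0+:2] = (word>>0) & 0x3 = 0
rsvd [2+:1] = (word>>2) & 0x1 = 0
flags [3+:5] = (word>>3) & 0x1f = 20
kind [8+:2] = (word>>8) & 0x3 = 0
bank [10+:4] = (word>>10) & 0xf = 5  ←
prio [14+:2] = (word>>14) & 0x3 = 2
bank signed 4b, MSB=0: value = 5

5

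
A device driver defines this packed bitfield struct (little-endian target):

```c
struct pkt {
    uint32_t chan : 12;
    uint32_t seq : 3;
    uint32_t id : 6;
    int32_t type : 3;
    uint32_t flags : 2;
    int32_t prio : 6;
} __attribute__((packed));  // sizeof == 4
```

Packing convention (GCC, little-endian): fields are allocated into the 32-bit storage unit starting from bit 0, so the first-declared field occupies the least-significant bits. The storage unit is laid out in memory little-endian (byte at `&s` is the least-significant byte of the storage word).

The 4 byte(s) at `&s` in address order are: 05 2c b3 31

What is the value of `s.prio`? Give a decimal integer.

[0]=0x05 [1]=0x2c [2]=0xb3 [3]=0x31 (little-endian) → word 0x31b32c05
chan:12 @ bit 0 → (0x31b32c05>>0)&0xfff = 0xc05
seq:3 @ bit 12 → (0x31b32c05>>12)&0x7 = 0x2
id:6 @ bit 15 → (0x31b32c05>>15)&0x3f = 0x26
type:3 @ bit 21 → (0x31b32c05>>21)&0x7 = 0x5
flags:2 @ bit 24 → (0x31b32c05>>24)&0x3 = 0x1
prio:6 @ bit 26 → (0x31b32c05>>26)&0x3f = 0xc  ←
prio signed 6b, MSB=0: value = 12

12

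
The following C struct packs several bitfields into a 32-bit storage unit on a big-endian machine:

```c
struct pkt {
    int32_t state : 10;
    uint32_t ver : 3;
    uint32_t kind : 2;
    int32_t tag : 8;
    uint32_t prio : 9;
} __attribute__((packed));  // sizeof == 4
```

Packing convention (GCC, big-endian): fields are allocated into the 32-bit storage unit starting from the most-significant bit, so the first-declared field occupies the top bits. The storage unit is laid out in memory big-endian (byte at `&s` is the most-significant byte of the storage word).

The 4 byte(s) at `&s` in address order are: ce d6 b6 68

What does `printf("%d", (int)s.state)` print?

[0]=0xce [1]=0xd6 [2]=0xb6 [3]=0x68 (big-endian) → word 0xced6b668
state:10 @ bit 22 → (0xced6b668>>22)&0x3ff = 0x33b  ←
ver:3 @ bit 19 → (0xced6b668>>19)&0x7 = 0x2
kind:2 @ bit 17 → (0xced6b668>>17)&0x3 = 0x3
tag:8 @ bit 9 → (0xced6b668>>9)&0xff = 0x5b
prio:9 @ bit 0 → (0xced6b668>>0)&0x1ff = 0x68
state signed 10b, MSB=1: 827 - 1024 = -197

-197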